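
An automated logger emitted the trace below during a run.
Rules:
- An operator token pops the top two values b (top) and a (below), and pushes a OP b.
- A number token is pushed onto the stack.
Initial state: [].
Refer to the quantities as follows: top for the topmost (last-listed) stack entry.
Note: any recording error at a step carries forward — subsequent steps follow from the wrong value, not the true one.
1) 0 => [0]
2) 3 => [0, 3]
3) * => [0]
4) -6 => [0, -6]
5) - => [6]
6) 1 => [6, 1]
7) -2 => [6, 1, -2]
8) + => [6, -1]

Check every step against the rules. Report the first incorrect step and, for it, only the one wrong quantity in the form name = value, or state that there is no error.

no error

1. push 0: top = 0 (verified)
2. push 3: top = 3 (same as recorded)
3. 0 * 3 = 0 (exactly as logged)
4. push -6: top = -6 (in agreement)
5. 0 - -6 = 6 (consistent with the trace)
6. push 1: top = 1 (in agreement)
7. push -2: top = -2 (no discrepancy)
8. 1 + -2 = -1 (verified)
All steps check out; nothing to correct.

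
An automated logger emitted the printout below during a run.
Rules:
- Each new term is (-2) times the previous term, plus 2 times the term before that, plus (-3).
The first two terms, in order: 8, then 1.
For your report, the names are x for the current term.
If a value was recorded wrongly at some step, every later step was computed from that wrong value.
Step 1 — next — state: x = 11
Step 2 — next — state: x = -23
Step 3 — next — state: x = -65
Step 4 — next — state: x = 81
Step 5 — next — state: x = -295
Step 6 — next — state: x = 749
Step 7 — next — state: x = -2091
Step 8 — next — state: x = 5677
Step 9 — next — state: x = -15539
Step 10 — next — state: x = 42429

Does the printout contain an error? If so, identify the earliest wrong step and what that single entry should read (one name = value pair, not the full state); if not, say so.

Recomputing the run from the initial state:
step 1: x = 11
step 2: x = -23
step 3: x = 65
step 4: x = -179
step 5: x = 485
step 6: x = -1331
step 7: x = 3629
step 8: x = -9923
step 9: x = 27101
step 10: x = -74051
The first disagreement with the printout is at step 3, where the value should be x = 65.

step 3, x = 65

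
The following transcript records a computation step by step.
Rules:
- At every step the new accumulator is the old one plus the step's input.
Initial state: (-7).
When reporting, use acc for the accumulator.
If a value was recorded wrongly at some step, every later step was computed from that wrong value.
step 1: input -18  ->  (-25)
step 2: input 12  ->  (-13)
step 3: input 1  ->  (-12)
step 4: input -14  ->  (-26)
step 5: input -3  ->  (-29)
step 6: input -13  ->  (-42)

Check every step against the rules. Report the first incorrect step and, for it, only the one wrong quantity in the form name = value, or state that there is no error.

step 1: acc = -7 + -18 = -25 -> agrees with the transcript
step 2: acc = -25 + 12 = -13 -> confirmed correct
step 3: acc = -13 + 1 = -12 -> no discrepancy
step 4: acc = -12 + -14 = -26 -> confirmed correct
step 5: acc = -26 + -3 = -29 -> in agreement
step 6: acc = -29 + -13 = -42 -> checks out
All entries verified; no error found.

no error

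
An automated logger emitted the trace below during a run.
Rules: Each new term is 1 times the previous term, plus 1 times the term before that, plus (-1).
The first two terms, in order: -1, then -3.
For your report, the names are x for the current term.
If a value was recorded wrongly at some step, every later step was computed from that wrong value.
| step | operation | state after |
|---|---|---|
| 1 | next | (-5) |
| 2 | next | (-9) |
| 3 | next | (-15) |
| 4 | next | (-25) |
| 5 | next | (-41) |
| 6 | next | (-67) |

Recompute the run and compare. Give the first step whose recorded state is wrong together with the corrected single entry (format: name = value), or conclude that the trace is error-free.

no error

1. x = 1*(-3) + (1)*(-1) + (-1) = -5 (confirmed correct)
2. x = 1*(-5) + (1)*(-3) + (-1) = -9 (no discrepancy)
3. x = 1*(-9) + (1)*(-5) + (-1) = -15 (in agreement)
4. x = 1*(-15) + (1)*(-9) + (-1) = -25 (exactly as logged)
5. x = 1*(-25) + (1)*(-15) + (-1) = -41 (agrees with the trace)
6. x = 1*(-41) + (1)*(-25) + (-1) = -67 (verified)
All steps check out; nothing to correct.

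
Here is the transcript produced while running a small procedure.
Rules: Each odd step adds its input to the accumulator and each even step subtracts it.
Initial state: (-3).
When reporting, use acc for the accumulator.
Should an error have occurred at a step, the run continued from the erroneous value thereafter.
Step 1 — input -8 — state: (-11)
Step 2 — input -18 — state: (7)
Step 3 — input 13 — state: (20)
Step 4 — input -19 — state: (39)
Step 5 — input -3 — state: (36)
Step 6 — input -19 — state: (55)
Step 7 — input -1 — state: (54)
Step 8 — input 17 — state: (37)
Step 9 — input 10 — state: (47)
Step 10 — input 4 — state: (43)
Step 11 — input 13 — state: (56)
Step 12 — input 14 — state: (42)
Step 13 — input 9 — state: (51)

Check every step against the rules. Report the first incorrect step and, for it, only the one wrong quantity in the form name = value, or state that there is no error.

no error

Recomputing the run from the initial state:
step 1: acc = -11
step 2: acc = 7
step 3: acc = 20
step 4: acc = 39
step 5: acc = 36
step 6: acc = 55
step 7: acc = 54
step 8: acc = 37
step 9: acc = 47
step 10: acc = 43
step 11: acc = 56
step 12: acc = 42
step 13: acc = 51
This matches the transcript at every step.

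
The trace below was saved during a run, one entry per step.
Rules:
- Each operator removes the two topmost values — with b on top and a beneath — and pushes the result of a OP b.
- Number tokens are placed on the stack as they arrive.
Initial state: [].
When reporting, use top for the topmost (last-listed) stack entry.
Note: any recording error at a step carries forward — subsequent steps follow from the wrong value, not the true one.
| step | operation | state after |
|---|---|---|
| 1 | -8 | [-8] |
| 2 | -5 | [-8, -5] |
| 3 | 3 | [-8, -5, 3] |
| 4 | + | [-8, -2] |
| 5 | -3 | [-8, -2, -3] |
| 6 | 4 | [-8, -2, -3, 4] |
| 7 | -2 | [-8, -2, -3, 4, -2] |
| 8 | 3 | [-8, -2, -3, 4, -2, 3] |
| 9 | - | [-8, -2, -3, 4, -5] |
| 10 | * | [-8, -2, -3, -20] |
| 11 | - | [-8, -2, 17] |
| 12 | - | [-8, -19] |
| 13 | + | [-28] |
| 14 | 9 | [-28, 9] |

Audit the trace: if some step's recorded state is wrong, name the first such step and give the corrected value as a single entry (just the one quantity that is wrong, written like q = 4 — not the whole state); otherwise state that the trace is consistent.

step 13, top = -27

Recomputing the run from the initial state:
step 1: [-8]
step 2: [-8, -5]
step 3: [-8, -5, 3]
step 4: [-8, -2]
step 5: [-8, -2, -3]
step 6: [-8, -2, -3, 4]
step 7: [-8, -2, -3, 4, -2]
step 8: [-8, -2, -3, 4, -2, 3]
step 9: [-8, -2, -3, 4, -5]
step 10: [-8, -2, -3, -20]
step 11: [-8, -2, 17]
step 12: [-8, -19]
step 13: [-27]
step 14: [-27, 9]
The first disagreement with the trace is at step 13, where the value should be top = -27.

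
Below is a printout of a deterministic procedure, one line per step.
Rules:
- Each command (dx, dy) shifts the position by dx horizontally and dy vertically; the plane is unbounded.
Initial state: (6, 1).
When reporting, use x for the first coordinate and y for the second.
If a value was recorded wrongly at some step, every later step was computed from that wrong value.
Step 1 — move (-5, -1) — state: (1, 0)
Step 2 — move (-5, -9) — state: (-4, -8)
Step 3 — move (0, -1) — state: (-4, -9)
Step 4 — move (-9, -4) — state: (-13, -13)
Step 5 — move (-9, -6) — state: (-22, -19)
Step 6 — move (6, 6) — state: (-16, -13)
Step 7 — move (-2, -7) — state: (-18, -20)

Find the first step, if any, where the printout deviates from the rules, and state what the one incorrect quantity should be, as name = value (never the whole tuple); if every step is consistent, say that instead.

step 2, y = -9

Recomputing the run from the initial state:
step 1: x = 1, y = 0
step 2: x = -4, y = -9
step 3: x = -4, y = -10
step 4: x = -13, y = -14
step 5: x = -22, y = -20
step 6: x = -16, y = -14
step 7: x = -18, y = -21
The first disagreement with the printout is at step 2, where the value should be y = -9.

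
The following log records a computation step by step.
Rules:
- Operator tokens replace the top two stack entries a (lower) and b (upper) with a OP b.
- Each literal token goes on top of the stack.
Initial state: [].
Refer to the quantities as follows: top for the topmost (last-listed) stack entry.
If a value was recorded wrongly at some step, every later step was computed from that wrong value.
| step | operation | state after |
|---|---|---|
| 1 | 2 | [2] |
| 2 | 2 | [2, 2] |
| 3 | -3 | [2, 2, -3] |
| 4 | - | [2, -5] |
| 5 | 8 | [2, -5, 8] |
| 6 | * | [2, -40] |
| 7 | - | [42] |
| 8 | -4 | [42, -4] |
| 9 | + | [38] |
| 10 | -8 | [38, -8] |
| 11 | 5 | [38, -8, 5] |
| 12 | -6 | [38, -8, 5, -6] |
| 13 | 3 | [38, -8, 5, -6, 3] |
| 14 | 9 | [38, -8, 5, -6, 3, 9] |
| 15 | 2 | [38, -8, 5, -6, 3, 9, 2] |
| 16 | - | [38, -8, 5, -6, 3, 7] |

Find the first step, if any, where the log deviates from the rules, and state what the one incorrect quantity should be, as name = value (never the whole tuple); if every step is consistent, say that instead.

step 4, top = 5

step 1: push 2: top = 2 -> same as recorded
step 2: push 2: top = 2 -> matches
step 3: push -3: top = -3 -> in agreement
step 4: 2 - -3 = 5 -> this is not what the log shows
Conclusion: step 4 carries the first error; the entry should be top = 5.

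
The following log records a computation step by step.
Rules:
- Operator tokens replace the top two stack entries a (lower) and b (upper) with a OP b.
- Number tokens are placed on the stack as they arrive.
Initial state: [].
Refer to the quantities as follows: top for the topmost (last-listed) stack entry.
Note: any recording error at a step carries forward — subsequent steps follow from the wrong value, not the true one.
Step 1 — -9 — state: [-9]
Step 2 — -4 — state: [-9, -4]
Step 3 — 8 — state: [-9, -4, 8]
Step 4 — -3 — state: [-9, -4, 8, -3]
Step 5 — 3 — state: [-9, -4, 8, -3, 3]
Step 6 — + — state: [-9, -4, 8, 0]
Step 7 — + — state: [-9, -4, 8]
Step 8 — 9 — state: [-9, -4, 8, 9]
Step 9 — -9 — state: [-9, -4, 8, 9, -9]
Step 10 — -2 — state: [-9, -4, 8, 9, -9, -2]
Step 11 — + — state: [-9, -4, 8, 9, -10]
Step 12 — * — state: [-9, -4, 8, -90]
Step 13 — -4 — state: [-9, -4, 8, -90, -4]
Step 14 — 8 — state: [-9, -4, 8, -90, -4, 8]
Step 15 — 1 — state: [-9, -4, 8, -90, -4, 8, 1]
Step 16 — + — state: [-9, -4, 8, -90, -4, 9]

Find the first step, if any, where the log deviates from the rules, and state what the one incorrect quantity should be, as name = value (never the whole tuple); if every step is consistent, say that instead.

step 1: push -9: top = -9 -> in agreement
step 2: push -4: top = -4 -> consistent with the log
step 3: push 8: top = 8 -> confirmed correct
step 4: push -3: top = -3 -> no discrepancy
step 5: push 3: top = 3 -> consistent with the log
step 6: -3 + 3 = 0 -> in agreement
step 7: 8 + 0 = 8 -> confirmed correct
step 8: push 9: top = 9 -> no discrepancy
step 9: push -9: top = -9 -> consistent with the log
step 10: push -2: top = -2 -> matches
step 11: -9 + -2 = -11 -> the recorded entry deviates here
Step 11 is the first one off; corrected, top = -11.

step 11, top = -11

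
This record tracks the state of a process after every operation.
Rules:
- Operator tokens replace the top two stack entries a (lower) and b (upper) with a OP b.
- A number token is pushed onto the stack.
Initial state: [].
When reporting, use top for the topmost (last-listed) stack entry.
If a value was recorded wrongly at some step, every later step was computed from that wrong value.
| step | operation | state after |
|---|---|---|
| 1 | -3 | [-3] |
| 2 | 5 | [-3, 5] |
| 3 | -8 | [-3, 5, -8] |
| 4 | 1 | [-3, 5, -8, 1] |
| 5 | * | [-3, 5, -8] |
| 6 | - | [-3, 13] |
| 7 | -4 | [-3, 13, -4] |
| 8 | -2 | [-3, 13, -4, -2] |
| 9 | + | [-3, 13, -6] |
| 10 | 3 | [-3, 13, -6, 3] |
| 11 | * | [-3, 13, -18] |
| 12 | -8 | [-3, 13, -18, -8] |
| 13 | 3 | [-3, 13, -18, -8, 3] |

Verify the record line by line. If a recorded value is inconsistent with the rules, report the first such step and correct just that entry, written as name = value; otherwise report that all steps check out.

1. push -3: top = -3 (exactly as logged)
2. push 5: top = 5 (same as recorded)
3. push -8: top = -8 (consistent with the record)
4. push 1: top = 1 (same as recorded)
5. -8 * 1 = -8 (exactly as logged)
6. 5 - -8 = 13 (confirmed correct)
7. push -4: top = -4 (in agreement)
8. push -2: top = -2 (consistent with the record)
9. -4 + -2 = -6 (checks out)
10. push 3: top = 3 (same as recorded)
11. -6 * 3 = -18 (consistent with the record)
12. push -8: top = -8 (in agreement)
13. push 3: top = 3 (in agreement)
All steps check out; nothing to correct.

no error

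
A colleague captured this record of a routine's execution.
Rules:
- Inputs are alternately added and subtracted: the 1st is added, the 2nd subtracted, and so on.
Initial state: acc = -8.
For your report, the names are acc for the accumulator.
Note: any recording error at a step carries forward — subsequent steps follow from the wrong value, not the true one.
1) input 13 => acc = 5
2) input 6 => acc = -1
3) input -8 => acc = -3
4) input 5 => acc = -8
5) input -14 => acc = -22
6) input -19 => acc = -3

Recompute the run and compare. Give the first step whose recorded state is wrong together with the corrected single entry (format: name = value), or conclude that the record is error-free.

1. acc = -8 + 13 = 5 (verified)
2. acc = 5 - 6 = -1 (no discrepancy)
3. acc = -1 + -8 = -9 (the record has a different value)
First incorrect step: 3; the correct value is acc = -9.

step 3, acc = -9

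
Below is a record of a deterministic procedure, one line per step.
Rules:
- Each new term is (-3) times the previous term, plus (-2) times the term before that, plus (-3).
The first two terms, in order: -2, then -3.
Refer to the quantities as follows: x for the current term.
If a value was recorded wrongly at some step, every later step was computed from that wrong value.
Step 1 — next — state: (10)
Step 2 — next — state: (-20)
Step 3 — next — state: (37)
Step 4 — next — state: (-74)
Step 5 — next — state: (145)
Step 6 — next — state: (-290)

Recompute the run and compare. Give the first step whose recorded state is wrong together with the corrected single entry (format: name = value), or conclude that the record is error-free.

step 2, x = -27

step 1: x = -3*(-3) + (-2)*(-2) + (-3) = 10 -> exactly as logged
step 2: x = -3*(10) + (-2)*(-3) + (-3) = -27 -> first mismatch against the record
Step 2 is the first one off; corrected, x = -27.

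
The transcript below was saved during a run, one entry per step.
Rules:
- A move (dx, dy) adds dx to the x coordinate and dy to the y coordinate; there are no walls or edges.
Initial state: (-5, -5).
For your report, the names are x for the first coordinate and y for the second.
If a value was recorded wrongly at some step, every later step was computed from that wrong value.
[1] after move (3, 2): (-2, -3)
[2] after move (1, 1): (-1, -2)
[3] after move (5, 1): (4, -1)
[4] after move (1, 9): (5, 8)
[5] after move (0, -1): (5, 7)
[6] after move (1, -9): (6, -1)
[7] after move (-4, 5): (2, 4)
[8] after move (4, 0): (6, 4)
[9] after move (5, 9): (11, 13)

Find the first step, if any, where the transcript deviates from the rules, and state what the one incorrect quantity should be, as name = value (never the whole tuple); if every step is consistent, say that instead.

step 6, y = -2

1. x = -5 + (3) = -2, y = -5 + (2) = -3 (agrees with the transcript)
2. x = -2 + (1) = -1, y = -3 + (1) = -2 (agrees with the transcript)
3. x = -1 + (5) = 4, y = -2 + (1) = -1 (agrees with the transcript)
4. x = 4 + (1) = 5, y = -1 + (9) = 8 (matches)
5. x = 5 + (0) = 5, y = 8 + (-1) = 7 (matches)
6. x = 5 + (1) = 6, y = 7 + (-9) = -2 (the entry is off here)
The audit stops at step 6: the recorded entry is wrong and should be y = -2.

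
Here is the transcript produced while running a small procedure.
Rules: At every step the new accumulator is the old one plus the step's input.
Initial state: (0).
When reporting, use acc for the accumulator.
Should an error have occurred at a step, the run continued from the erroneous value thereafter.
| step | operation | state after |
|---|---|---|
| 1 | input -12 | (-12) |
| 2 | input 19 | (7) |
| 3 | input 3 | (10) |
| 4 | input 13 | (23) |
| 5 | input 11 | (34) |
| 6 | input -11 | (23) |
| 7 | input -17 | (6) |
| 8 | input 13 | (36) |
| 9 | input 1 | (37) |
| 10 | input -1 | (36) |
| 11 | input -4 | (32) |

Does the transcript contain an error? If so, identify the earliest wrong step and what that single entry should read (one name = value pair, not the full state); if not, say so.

step 8, acc = 19

step 1: acc = 0 + -12 = -12 -> verified
step 2: acc = -12 + 19 = 7 -> consistent with the transcript
step 3: acc = 7 + 3 = 10 -> consistent with the transcript
step 4: acc = 10 + 13 = 23 -> matches
step 5: acc = 23 + 11 = 34 -> no discrepancy
step 6: acc = 34 + -11 = 23 -> checks out
step 7: acc = 23 + -17 = 6 -> agrees with the transcript
step 8: acc = 6 + 13 = 19 -> the transcript disagrees here
The earliest wrong entry is at step 8: it should read acc = 19.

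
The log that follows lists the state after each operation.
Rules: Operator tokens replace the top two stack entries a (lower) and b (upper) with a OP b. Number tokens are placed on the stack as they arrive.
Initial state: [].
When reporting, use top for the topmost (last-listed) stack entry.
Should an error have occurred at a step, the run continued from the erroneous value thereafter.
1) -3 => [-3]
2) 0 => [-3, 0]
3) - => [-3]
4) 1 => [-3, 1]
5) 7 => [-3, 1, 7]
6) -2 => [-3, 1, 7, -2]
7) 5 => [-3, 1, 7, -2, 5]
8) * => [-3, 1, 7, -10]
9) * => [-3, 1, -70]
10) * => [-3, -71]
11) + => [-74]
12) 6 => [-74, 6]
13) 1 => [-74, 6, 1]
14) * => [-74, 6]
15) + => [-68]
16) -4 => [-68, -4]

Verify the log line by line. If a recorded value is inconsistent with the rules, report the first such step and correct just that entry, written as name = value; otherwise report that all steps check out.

step 10, top = -70

Step 1: push -3: top = -3 — verified.
Step 2: push 0: top = 0 — same as recorded.
Step 3: -3 - 0 = -3 — same as recorded.
Step 4: push 1: top = 1 — agrees with the log.
Step 5: push 7: top = 7 — checks out.
Step 6: push -2: top = -2 — confirmed correct.
Step 7: push 5: top = 5 — no discrepancy.
Step 8: -2 * 5 = -10 — consistent with the log.
Step 9: 7 * -10 = -70 — matches.
Step 10: 1 * -70 = -70 — the log has a different value.
The audit stops at step 10: the recorded entry is wrong and should be top = -70.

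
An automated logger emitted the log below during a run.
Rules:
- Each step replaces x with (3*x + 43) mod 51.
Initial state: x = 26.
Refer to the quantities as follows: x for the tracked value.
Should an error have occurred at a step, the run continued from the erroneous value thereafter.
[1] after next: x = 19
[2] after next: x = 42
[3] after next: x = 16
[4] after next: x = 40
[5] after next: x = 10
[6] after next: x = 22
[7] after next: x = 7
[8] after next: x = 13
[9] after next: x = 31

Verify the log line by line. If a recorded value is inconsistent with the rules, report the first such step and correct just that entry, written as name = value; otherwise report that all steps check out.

step 2, x = 49

Recomputing the run from the initial state:
step 1: x = 19
step 2: x = 49
step 3: x = 37
step 4: x = 1
step 5: x = 46
step 6: x = 28
step 7: x = 25
step 8: x = 16
step 9: x = 40
The first disagreement with the log is at step 2, where the value should be x = 49.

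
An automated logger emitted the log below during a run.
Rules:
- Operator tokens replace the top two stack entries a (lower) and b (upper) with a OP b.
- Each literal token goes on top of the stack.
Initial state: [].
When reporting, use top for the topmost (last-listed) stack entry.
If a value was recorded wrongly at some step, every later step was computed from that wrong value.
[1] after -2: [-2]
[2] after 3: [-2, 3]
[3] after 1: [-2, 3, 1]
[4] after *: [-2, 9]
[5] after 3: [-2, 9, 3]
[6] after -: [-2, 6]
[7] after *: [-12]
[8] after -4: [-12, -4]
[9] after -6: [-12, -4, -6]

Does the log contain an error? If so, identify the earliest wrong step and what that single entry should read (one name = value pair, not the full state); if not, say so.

step 4, top = 3

Step 1: push -2: top = -2 — verified.
Step 2: push 3: top = 3 — exactly as logged.
Step 3: push 1: top = 1 — exactly as logged.
Step 4: 3 * 1 = 3 — this is not what the log shows.
That makes step 4 the first incorrect line — top = 3 is what it should show.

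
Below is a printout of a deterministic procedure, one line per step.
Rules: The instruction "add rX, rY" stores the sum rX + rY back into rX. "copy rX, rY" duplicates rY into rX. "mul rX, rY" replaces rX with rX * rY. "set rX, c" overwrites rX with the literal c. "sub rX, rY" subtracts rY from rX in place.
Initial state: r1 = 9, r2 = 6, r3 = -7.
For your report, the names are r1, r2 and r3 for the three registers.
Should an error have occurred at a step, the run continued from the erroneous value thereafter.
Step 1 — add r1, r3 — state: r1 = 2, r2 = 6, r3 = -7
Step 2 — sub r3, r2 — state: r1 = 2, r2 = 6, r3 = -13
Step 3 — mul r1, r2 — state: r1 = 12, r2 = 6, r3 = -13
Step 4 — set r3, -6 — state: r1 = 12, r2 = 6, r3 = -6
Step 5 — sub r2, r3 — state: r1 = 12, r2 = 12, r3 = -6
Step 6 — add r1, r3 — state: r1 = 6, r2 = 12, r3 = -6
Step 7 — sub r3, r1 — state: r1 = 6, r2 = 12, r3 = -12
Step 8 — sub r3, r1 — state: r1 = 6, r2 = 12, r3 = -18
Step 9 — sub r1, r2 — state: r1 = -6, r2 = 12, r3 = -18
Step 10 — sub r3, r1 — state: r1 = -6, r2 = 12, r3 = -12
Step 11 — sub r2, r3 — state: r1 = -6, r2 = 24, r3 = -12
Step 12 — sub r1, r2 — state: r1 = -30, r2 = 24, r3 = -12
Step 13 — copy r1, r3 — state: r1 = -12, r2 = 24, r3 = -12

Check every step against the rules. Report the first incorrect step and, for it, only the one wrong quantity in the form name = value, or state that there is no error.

Step 1: r1 = 9 + -7 = 2 — no discrepancy.
Step 2: r3 = -7 - 6 = -13 — exactly as logged.
Step 3: r1 = 2 * 6 = 12 — verified.
Step 4: r3 = -6 — checks out.
Step 5: r2 = 6 - -6 = 12 — matches.
Step 6: r1 = 12 + -6 = 6 — matches.
Step 7: r3 = -6 - 6 = -12 — agrees with the printout.
Step 8: r3 = -12 - 6 = -18 — no discrepancy.
Step 9: r1 = 6 - 12 = -6 — consistent with the printout.
Step 10: r3 = -18 - -6 = -12 — consistent with the printout.
Step 11: r2 = 12 - -12 = 24 — agrees with the printout.
Step 12: r1 = -6 - 24 = -30 — exactly as logged.
Step 13: r1 = -12 — exactly as logged.
Every step is consistent.

no error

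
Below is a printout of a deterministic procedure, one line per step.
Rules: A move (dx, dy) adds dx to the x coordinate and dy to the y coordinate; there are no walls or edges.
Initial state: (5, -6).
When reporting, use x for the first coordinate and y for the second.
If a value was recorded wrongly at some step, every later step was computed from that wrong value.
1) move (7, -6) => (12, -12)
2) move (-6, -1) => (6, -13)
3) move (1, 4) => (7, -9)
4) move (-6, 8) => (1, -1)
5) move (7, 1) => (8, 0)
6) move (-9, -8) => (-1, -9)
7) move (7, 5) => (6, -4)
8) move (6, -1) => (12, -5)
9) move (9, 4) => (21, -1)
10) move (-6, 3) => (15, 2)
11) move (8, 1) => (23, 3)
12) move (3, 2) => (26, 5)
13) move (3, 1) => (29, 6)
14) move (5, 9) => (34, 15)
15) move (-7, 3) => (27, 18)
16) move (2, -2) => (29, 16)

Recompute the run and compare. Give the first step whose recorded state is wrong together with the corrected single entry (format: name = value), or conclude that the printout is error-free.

step 6, y = -8

Step 1: x = 5 + (7) = 12, y = -6 + (-6) = -12 — exactly as logged.
Step 2: x = 12 + (-6) = 6, y = -12 + (-1) = -13 — consistent with the printout.
Step 3: x = 6 + (1) = 7, y = -13 + (4) = -9 — exactly as logged.
Step 4: x = 7 + (-6) = 1, y = -9 + (8) = -1 — same as recorded.
Step 5: x = 1 + (7) = 8, y = -1 + (1) = 0 — same as recorded.
Step 6: x = 8 + (-9) = -1, y = 0 + (-8) = -8 — the recorded entry deviates here.
First deviation found at step 6; the corrected entry is y = -8.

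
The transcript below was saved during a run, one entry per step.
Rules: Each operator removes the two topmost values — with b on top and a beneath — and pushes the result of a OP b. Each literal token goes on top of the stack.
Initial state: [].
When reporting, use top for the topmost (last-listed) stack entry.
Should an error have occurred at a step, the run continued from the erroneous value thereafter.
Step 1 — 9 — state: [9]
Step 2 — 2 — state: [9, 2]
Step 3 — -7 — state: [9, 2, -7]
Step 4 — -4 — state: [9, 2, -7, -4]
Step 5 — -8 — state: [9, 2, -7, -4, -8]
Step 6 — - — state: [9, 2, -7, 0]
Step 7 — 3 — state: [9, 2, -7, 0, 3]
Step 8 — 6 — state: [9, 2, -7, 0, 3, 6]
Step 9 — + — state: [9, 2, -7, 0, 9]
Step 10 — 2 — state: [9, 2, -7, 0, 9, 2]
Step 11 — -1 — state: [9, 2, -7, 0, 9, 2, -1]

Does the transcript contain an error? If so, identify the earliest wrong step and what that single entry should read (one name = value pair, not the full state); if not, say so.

1. push 9: top = 9 (matches)
2. push 2: top = 2 (in agreement)
3. push -7: top = -7 (consistent with the transcript)
4. push -4: top = -4 (in agreement)
5. push -8: top = -8 (verified)
6. -4 - -8 = 4 (the entry is off here)
First deviation found at step 6; the corrected entry is top = 4.

step 6, top = 4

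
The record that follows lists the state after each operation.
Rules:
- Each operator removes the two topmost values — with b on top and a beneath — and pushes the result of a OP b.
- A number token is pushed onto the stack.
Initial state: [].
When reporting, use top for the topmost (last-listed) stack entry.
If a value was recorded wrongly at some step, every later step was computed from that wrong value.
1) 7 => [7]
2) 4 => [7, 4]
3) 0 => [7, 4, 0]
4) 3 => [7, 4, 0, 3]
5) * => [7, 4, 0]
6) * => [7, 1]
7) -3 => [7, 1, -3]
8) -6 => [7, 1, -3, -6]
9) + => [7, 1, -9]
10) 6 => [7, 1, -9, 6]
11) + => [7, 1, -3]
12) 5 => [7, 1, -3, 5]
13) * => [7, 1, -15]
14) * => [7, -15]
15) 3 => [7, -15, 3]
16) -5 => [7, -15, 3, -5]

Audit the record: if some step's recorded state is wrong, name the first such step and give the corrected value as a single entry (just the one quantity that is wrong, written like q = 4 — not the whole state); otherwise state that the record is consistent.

Recomputing the run from the initial state:
step 1: [7]
step 2: [7, 4]
step 3: [7, 4, 0]
step 4: [7, 4, 0, 3]
step 5: [7, 4, 0]
step 6: [7, 0]
step 7: [7, 0, -3]
step 8: [7, 0, -3, -6]
step 9: [7, 0, -9]
step 10: [7, 0, -9, 6]
step 11: [7, 0, -3]
step 12: [7, 0, -3, 5]
step 13: [7, 0, -15]
step 14: [7, 0]
step 15: [7, 0, 3]
step 16: [7, 0, 3, -5]
The first disagreement with the record is at step 6, where the value should be top = 0.

step 6, top = 0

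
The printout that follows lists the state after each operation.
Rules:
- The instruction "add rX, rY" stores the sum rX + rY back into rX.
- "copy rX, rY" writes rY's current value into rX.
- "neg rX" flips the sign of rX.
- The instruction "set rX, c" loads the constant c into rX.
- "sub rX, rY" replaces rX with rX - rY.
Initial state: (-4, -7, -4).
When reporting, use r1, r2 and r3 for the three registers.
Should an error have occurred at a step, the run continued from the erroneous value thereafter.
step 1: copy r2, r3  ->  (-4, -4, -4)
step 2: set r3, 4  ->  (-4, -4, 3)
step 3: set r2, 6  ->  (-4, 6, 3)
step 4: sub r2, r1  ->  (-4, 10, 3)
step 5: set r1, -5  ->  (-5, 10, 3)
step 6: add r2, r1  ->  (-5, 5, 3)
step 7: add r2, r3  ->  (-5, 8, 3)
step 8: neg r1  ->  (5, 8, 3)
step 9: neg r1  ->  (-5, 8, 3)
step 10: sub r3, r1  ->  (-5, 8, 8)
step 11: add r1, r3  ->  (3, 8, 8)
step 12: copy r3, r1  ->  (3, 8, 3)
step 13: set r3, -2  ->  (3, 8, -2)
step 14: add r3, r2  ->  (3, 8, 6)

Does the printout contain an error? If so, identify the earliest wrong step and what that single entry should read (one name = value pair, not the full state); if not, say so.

step 1: r2 = -4 -> verified
step 2: r3 = 4 -> the entry is off here
The earliest wrong entry is at step 2: it should read r3 = 4.

step 2, r3 = 4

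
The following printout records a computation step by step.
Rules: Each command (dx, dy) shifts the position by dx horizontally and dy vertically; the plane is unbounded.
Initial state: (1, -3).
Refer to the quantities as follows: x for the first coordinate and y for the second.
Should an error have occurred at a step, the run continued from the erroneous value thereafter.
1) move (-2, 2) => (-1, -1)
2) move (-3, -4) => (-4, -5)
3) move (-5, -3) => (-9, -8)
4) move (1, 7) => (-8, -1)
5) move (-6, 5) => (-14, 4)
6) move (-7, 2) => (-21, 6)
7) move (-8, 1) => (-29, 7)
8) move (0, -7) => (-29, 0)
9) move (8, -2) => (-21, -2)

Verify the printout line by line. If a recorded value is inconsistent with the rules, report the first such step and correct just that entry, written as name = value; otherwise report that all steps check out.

no error

Step 1: x = 1 + (-2) = -1, y = -3 + (2) = -1 — agrees with the printout.
Step 2: x = -1 + (-3) = -4, y = -1 + (-4) = -5 — consistent with the printout.
Step 3: x = -4 + (-5) = -9, y = -5 + (-3) = -8 — checks out.
Step 4: x = -9 + (1) = -8, y = -8 + (7) = -1 — verified.
Step 5: x = -8 + (-6) = -14, y = -1 + (5) = 4 — checks out.
Step 6: x = -14 + (-7) = -21, y = 4 + (2) = 6 — consistent with the printout.
Step 7: x = -21 + (-8) = -29, y = 6 + (1) = 7 — in agreement.
Step 8: x = -29 + (0) = -29, y = 7 + (-7) = 0 — exactly as logged.
Step 9: x = -29 + (8) = -21, y = 0 + (-2) = -2 — confirmed correct.
No step deviates from the rules.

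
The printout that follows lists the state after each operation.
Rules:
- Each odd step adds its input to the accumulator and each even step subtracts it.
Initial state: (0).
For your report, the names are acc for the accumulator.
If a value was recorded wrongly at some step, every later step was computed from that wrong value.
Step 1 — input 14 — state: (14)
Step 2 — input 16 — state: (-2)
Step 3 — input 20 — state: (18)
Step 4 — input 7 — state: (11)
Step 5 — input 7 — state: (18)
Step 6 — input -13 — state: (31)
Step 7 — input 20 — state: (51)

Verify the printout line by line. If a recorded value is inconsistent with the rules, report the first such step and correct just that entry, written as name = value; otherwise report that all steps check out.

Recomputing the run from the initial state:
step 1: acc = 14
step 2: acc = -2
step 3: acc = 18
step 4: acc = 11
step 5: acc = 18
step 6: acc = 31
step 7: acc = 51
This matches the printout at every step.

no error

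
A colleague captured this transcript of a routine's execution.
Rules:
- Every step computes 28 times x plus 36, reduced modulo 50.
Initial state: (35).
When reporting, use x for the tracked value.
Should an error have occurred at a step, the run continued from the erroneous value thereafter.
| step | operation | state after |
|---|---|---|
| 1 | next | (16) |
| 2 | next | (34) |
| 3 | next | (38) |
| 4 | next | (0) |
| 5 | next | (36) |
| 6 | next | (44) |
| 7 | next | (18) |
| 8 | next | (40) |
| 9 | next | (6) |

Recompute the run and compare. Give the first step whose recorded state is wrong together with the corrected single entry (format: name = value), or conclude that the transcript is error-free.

step 1: x = (28*35 + 36) mod 50 = 16 -> in agreement
step 2: x = (28*16 + 36) mod 50 = 34 -> verified
step 3: x = (28*34 + 36) mod 50 = 38 -> exactly as logged
step 4: x = (28*38 + 36) mod 50 = 0 -> consistent with the transcript
step 5: x = (28*0 + 36) mod 50 = 36 -> no discrepancy
step 6: x = (28*36 + 36) mod 50 = 44 -> matches
step 7: x = (28*44 + 36) mod 50 = 18 -> same as recorded
step 8: x = (28*18 + 36) mod 50 = 40 -> exactly as logged
step 9: x = (28*40 + 36) mod 50 = 6 -> confirmed correct
The whole run recomputes cleanly — no discrepancies.

no error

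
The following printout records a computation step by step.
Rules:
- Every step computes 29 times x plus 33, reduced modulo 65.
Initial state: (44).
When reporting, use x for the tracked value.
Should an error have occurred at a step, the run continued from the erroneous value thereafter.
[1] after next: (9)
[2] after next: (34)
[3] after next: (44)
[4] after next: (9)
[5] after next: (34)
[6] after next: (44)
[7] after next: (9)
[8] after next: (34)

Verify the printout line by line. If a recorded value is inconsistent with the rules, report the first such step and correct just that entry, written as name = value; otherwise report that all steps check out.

1. x = (29*44 + 33) mod 65 = 9 (same as recorded)
2. x = (29*9 + 33) mod 65 = 34 (no discrepancy)
3. x = (29*34 + 33) mod 65 = 44 (checks out)
4. x = (29*44 + 33) mod 65 = 9 (no discrepancy)
5. x = (29*9 + 33) mod 65 = 34 (consistent with the printout)
6. x = (29*34 + 33) mod 65 = 44 (verified)
7. x = (29*44 + 33) mod 65 = 9 (checks out)
8. x = (29*9 + 33) mod 65 = 34 (consistent with the printout)
Nothing is out of place; the run is error-free.

no error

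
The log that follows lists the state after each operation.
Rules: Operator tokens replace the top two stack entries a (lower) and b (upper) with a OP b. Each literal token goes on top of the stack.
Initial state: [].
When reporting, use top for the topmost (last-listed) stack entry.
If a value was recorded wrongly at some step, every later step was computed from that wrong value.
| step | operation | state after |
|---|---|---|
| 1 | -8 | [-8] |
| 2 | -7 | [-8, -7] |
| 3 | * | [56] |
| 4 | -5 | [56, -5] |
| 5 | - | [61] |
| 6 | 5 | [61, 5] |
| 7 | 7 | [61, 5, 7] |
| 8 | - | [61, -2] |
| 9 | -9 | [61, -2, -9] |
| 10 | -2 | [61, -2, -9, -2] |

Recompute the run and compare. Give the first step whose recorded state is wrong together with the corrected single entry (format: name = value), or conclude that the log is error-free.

Recomputing the run from the initial state:
step 1: [-8]
step 2: [-8, -7]
step 3: [56]
step 4: [56, -5]
step 5: [61]
step 6: [61, 5]
step 7: [61, 5, 7]
step 8: [61, -2]
step 9: [61, -2, -9]
step 10: [61, -2, -9, -2]
This matches the log at every step.

no error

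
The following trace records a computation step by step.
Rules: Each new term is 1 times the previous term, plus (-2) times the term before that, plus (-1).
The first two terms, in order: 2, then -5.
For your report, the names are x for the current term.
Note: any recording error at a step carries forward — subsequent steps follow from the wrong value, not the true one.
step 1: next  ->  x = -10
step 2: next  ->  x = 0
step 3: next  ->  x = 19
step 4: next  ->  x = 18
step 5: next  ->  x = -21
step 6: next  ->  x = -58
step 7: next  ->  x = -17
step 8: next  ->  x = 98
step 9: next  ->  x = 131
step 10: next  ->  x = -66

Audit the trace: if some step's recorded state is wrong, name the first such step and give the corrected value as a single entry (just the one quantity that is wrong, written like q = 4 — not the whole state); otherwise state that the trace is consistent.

Step 1: x = 1*(-5) + (-2)*(2) + (-1) = -10 — exactly as logged.
Step 2: x = 1*(-10) + (-2)*(-5) + (-1) = -1 — not what was recorded.
Step 2 is the first one off; corrected, x = -1.

step 2, x = -1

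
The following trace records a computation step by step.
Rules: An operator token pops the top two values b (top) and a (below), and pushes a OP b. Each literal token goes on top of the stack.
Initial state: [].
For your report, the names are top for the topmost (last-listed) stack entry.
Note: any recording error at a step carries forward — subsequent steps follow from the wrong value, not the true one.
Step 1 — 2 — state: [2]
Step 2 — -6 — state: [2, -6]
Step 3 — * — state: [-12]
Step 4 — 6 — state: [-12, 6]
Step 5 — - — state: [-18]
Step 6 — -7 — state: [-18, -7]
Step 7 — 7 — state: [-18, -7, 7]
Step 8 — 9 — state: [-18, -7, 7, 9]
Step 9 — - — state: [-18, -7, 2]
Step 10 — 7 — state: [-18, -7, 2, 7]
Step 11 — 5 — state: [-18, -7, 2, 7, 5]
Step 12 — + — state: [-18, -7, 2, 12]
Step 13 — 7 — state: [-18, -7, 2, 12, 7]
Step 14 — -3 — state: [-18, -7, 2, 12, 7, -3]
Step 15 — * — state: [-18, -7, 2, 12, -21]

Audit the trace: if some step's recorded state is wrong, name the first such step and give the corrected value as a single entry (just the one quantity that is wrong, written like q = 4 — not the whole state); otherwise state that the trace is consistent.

Recomputing the run from the initial state:
step 1: [2]
step 2: [2, -6]
step 3: [-12]
step 4: [-12, 6]
step 5: [-18]
step 6: [-18, -7]
step 7: [-18, -7, 7]
step 8: [-18, -7, 7, 9]
step 9: [-18, -7, -2]
step 10: [-18, -7, -2, 7]
step 11: [-18, -7, -2, 7, 5]
step 12: [-18, -7, -2, 12]
step 13: [-18, -7, -2, 12, 7]
step 14: [-18, -7, -2, 12, 7, -3]
step 15: [-18, -7, -2, 12, -21]
The first disagreement with the trace is at step 9, where the value should be top = -2.

step 9, top = -2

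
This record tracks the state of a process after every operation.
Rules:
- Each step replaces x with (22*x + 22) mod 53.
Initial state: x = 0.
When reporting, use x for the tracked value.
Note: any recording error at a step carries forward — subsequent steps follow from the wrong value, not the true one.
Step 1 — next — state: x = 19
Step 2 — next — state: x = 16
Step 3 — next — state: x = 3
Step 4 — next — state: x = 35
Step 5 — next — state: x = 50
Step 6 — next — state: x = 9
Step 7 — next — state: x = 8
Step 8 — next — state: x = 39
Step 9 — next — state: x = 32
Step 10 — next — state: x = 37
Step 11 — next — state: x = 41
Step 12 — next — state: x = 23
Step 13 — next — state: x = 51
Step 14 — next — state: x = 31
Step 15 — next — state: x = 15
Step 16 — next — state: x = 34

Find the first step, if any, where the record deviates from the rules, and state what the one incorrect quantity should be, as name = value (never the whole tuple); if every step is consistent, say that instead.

Step 1: x = (22*0 + 22) mod 53 = 22 — not what was recorded.
So the first discrepancy is step 1, where the right value is x = 22.

step 1, x = 22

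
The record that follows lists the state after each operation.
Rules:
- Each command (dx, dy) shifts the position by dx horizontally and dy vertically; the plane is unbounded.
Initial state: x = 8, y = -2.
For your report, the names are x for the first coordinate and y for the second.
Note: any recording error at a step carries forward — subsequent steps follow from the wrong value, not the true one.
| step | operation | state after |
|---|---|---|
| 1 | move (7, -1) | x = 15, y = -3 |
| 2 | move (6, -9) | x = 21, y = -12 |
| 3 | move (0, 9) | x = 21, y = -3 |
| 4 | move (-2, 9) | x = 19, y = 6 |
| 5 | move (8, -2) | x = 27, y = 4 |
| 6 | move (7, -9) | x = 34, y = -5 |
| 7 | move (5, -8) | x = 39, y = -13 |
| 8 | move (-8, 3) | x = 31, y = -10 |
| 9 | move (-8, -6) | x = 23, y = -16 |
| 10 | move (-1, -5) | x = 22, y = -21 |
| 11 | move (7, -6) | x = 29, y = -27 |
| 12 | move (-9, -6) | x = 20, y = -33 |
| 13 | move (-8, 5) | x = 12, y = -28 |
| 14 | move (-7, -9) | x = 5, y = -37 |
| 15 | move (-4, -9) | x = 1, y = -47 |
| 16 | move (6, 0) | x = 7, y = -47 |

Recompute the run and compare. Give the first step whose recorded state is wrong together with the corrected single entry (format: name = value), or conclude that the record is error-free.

1. x = 8 + (7) = 15, y = -2 + (-1) = -3 (exactly as logged)
2. x = 15 + (6) = 21, y = -3 + (-9) = -12 (no discrepancy)
3. x = 21 + (0) = 21, y = -12 + (9) = -3 (in agreement)
4. x = 21 + (-2) = 19, y = -3 + (9) = 6 (consistent with the record)
5. x = 19 + (8) = 27, y = 6 + (-2) = 4 (same as recorded)
6. x = 27 + (7) = 34, y = 4 + (-9) = -5 (matches)
7. x = 34 + (5) = 39, y = -5 + (-8) = -13 (agrees with the record)
8. x = 39 + (-8) = 31, y = -13 + (3) = -10 (no discrepancy)
9. x = 31 + (-8) = 23, y = -10 + (-6) = -16 (checks out)
10. x = 23 + (-1) = 22, y = -16 + (-5) = -21 (agrees with the record)
11. x = 22 + (7) = 29, y = -21 + (-6) = -27 (exactly as logged)
12. x = 29 + (-9) = 20, y = -27 + (-6) = -33 (in agreement)
13. x = 20 + (-8) = 12, y = -33 + (5) = -28 (exactly as logged)
14. x = 12 + (-7) = 5, y = -28 + (-9) = -37 (verified)
15. x = 5 + (-4) = 1, y = -37 + (-9) = -46 (this is not what the record shows)
So the first discrepancy is step 15, where the right value is y = -46.

step 15, y = -46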